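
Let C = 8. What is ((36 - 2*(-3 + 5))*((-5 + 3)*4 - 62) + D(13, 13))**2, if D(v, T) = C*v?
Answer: 4562496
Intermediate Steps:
D(v, T) = 8*v
((36 - 2*(-3 + 5))*((-5 + 3)*4 - 62) + D(13, 13))**2 = ((36 - 2*(-3 + 5))*((-5 + 3)*4 - 62) + 8*13)**2 = ((36 - 2*2)*(-2*4 - 62) + 104)**2 = ((36 - 4)*(-8 - 62) + 104)**2 = (32*(-70) + 104)**2 = (-2240 + 104)**2 = (-2136)**2 = 4562496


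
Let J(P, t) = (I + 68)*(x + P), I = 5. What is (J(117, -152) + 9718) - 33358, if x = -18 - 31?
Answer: -18676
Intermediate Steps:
x = -49
J(P, t) = -3577 + 73*P (J(P, t) = (5 + 68)*(-49 + P) = 73*(-49 + P) = -3577 + 73*P)
(J(117, -152) + 9718) - 33358 = ((-3577 + 73*117) + 9718) - 33358 = ((-3577 + 8541) + 9718) - 33358 = (4964 + 9718) - 33358 = 14682 - 33358 = -18676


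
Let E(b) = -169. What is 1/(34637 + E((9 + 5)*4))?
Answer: 1/34468 ≈ 2.9012e-5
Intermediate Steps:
1/(34637 + E((9 + 5)*4)) = 1/(34637 - 169) = 1/34468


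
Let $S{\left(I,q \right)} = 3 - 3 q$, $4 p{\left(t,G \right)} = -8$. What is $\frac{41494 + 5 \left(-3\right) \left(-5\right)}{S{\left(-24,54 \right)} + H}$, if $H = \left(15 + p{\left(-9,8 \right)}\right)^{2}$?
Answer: $\frac{41569}{10} \approx 4156.9$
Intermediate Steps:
$p{\left(t,G \right)} = -2$ ($p{\left(t,G \right)} = \frac{1}{4} \left(-8\right) = -2$)
$H = 169$ ($H = \left(15 - 2\right)^{2} = 13^{2} = 169$)
$\frac{41494 + 5 \left(-3\right) \left(-5\right)}{S{\left(-24,54 \right)} + H} = \frac{41494 + 5 \left(-3\right) \left(-5\right)}{\left(3 - 162\right) + 169} = \frac{41494 - -75}{\left(3 - 162\right) + 169} = \frac{41494 + 75}{-159 + 169} = \frac{41569}{10}$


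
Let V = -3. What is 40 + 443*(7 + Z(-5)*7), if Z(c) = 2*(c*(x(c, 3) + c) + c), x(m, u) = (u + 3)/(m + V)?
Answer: 300877/2 ≈ 1.5044e+5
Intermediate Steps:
x(m, u) = (3 + u)/(-3 + m) (x(m, u) = (u + 3)/(m - 3) = (3 + u)/(-3 + m))
Z(c) = 2*c + 2*c*(c + 6/(-3 + c)) (Z(c) = 2*(c*((3 + 3)/(-3 + c) + c) + c) = 2*(c*(6/(-3 + c) + c) + c) = 2*(c*(c + 6/(-3 + c)) + c) = 2*(c + c*(c + 6/(-3 + c))) = 2*c + 2*c*(c + 6/(-3 + c)))
40 + 443*(7 + Z(-5)*7) = 40 + 443*(7 + (2*(-5)*(6 + (1 - 5)*(-3 - 5))/(-3 - 5))*7) = 40 + 443*(7 + (2*(-5)*(6 - 4*(-8))/(-8))*7) = 40 + 443*(7 + (2*(-5)*(-⅛)*(6 + 32))*7) = 40 + 443*(7 + (2*(-5)*(-⅛)*38)*7) = 40 + 443*(7 + (95/2)*7) = 40 + 443*(7 + 665/2) = 40 + 443*(679/2) = 40 + 300797/2 = 300877/2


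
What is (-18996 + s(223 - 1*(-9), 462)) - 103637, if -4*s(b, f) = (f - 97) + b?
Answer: -491129/4 ≈ -1.2278e+5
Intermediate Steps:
s(b, f) = 97/4 - b/4 - f/4 (s(b, f) = -((f - 97) + b)/4 = -((-97 + f) + b)/4 = -(-97 + b + f)/4 = 97/4 - b/4 - f/4)
(-18996 + s(223 - 1*(-9), 462)) - 103637 = (-18996 + (97/4 - (223 - 1*(-9))/4 - ¼*462)) - 103637 = (-18996 + (97/4 - (223 + 9)/4 - 231/2)) - 103637 = (-18996 + (97/4 - ¼*232 - 231/2)) - 103637 = (-18996 + (97/4 - 58 - 231/2)) - 103637 = (-18996 - 597/4) - 103637 = -76581/4 - 103637 = -491129/4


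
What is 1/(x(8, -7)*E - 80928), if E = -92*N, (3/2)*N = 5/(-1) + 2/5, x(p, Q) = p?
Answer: -15/1180064 ≈ -1.2711e-5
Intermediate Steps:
N = -46/15 (N = 2*(5/(-1) + 2/5)/3 = 2*(5*(-1) + 2*(1/5))/3 = 2*(-5 + 2/5)/3 = (2/3)*(-23/5) = -46/15 ≈ -3.0667)
E = 4232/15 (E = -92*(-46/15) = 4232/15 ≈ 282.13)
1/(x(8, -7)*E - 80928) = 1/(8*(4232/15) - 80928) = 1/(33856/15 - 80928) = 1/(-1180064/15) = -15/1180064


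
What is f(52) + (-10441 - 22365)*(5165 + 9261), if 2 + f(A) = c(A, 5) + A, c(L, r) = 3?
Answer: -473259303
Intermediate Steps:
f(A) = 1 + A (f(A) = -2 + (3 + A) = 1 + A)
f(52) + (-10441 - 22365)*(5165 + 9261) = (1 + 52) + (-10441 - 22365)*(5165 + 9261) = 53 - 32806*14426 = 53 - 473259356 = -473259303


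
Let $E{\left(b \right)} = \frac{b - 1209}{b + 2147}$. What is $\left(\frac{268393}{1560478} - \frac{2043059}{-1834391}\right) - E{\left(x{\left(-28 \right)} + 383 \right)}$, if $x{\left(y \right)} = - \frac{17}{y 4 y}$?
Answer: $\frac{36616165261157270489}{22711467961645062574} \approx 1.6122$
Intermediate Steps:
$x{\left(y \right)} = - \frac{17}{4 y^{2}}$ ($x{\left(y \right)} = - \frac{17}{4 y y} = - \frac{17}{4 y^{2}}$)
$E{\left(b \right)} = \frac{-1209 + b}{2147 + b}$
$\left(\frac{268393}{1560478} - \frac{2043059}{-1834391}\right) - E{\left(x{\left(-28 \right)} + 383 \right)} = \left(\frac{268393}{1560478} - \frac{2043059}{-1834391}\right) - \frac{-1209 + \left(- \frac{17}{4 \cdot 784} + 383\right)}{2147 + \left(- \frac{17}{4 \cdot 784} + 383\right)} = \left(268393 \cdot \frac{1}{1560478} - - \frac{2043059}{1834391}\right) - \frac{-1209 + \left(\left(- \frac{17}{4}\right) \frac{1}{784} + 383\right)}{2147 + \left(\left(- \frac{17}{4}\right) \frac{1}{784} + 383\right)} = \left(\frac{268393}{1560478} + \frac{2043059}{1834391}\right) - \frac{-1209 + \left(- \frac{17}{3136} + 383\right)}{2147 + \left(- \frac{17}{3136} + 383\right)} = \frac{3680486325865}{2862526798898} - \frac{-1209 + \frac{1201071}{3136}}{2147 + \frac{1201071}{3136}} = \frac{3680486325865}{2862526798898} - \frac{1}{\frac{7934063}{3136}} \left(- \frac{2590353}{3136}\right) = \frac{3680486325865}{2862526798898} - \frac{3136}{7934063} \left(- \frac{2590353}{3136}\right) = \frac{3680486325865}{2862526798898} - - \frac{2590353}{7934063} = \frac{3680486325865}{2862526798898} + \frac{2590353}{7934063} = \frac{36616165261157270489}{22711467961645062574}$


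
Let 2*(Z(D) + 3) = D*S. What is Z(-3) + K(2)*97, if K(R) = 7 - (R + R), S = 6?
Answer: 279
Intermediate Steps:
Z(D) = -3 + 3*D (Z(D) = -3 + (D*6)/2 = -3 + (6*D)/2 = -3 + 3*D)
K(R) = 7 - 2*R
Z(-3) + K(2)*97 = (-3 + 3*(-3)) + (7 - 2*2)*97 = (-3 - 9) + (7 - 4)*97 = -12 + 3*97 = -12 + 291 = 279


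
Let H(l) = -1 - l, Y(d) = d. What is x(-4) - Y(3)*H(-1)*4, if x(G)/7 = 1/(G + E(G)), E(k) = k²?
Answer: 7/12 ≈ 0.58333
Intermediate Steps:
x(G) = 7/(G + G²)
x(-4) - Y(3)*H(-1)*4 = 7/(-4*(1 - 4)) - 3*(-1 - 1*(-1))*4 = 7*(-¼)/(-3) - 3*(-1 + 1)*4 = 7*(-¼)*(-⅓) - 3*0*4 = 7/12 - 0*4 = 7/12 - 1*0 = 7/12 + 0 = 7/12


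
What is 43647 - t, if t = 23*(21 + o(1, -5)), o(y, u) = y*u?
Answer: 43279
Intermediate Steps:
o(y, u) = u*y
t = 368 (t = 23*(21 - 5*1) = 23*(21 - 5) = 23*16 = 368)
43647 - t = 43647 - 1*368 = 43647 - 368 = 43279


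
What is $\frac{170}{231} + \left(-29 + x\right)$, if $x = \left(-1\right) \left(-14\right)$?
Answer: $- \frac{3295}{231} \approx -14.264$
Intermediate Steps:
$x = 14$
$\frac{170}{231} + \left(-29 + x\right) = \frac{170}{231} + \left(-29 + 14\right) = 170 \cdot \frac{1}{231} - 15 = \frac{170}{231} - 15 = - \frac{3295}{231}$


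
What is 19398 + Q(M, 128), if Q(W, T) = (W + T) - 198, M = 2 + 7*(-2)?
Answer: 19316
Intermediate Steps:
M = -12 (M = 2 - 14 = -12)
Q(W, T) = -198 + T + W (Q(W, T) = (T + W) - 198 = -198 + T + W)
19398 + Q(M, 128) = 19398 + (-198 + 128 - 12) = 19398 - 82 = 19316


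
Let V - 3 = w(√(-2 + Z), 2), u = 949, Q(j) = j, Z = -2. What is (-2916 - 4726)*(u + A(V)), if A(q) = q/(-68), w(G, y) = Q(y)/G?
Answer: -246565309/34 - 3821*I/34 ≈ -7.2519e+6 - 112.38*I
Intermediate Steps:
w(G, y) = y/G
V = 3 - I (V = 3 + 2/(√(-2 - 2)) = 3 + 2/(√(-4)) = 3 + 2/((2*I)) = 3 + 2*(-I/2) = 3 - I ≈ 3.0 - 1.0*I)
A(q) = -q/68 (A(q) = q*(-1/68) = -q/68)
(-2916 - 4726)*(u + A(V)) = (-2916 - 4726)*(949 - (3 - I)/68) = -7642*(949 + (-3/68 + I/68)) = -7642*(64529/68 + I/68) = -246565309/34 - 3821*I/34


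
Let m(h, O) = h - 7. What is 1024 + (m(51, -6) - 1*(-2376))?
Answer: 3444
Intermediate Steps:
m(h, O) = -7 + h
1024 + (m(51, -6) - 1*(-2376)) = 1024 + ((-7 + 51) - 1*(-2376)) = 1024 + (44 + 2376) = 1024 + 2420 = 3444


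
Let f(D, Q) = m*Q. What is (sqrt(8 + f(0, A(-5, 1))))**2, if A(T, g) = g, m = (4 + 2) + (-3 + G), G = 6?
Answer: 17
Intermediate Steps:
m = 9 (m = (4 + 2) + (-3 + 6) = 6 + 3 = 9)
f(D, Q) = 9*Q
(sqrt(8 + f(0, A(-5, 1))))**2 = (sqrt(8 + 9*1))**2 = (sqrt(8 + 9))**2 = (sqrt(17))**2 = 17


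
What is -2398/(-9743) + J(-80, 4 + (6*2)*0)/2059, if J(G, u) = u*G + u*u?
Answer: 1975610/20060837 ≈ 0.098481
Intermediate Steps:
J(G, u) = u² + G*u (J(G, u) = G*u + u² = u² + G*u)
-2398/(-9743) + J(-80, 4 + (6*2)*0)/2059 = -2398/(-9743) + ((4 + (6*2)*0)*(-80 + (4 + (6*2)*0)))/2059 = -2398*(-1/9743) + ((4 + 12*0)*(-80 + (4 + 12*0)))*(1/2059) = 2398/9743 + ((4 + 0)*(-80 + (4 + 0)))*(1/2059) = 2398/9743 + (4*(-80 + 4))*(1/2059) = 2398/9743 + (4*(-76))*(1/2059) = 2398/9743 - 304*1/2059 = 2398/9743 - 304/2059 = 1975610/20060837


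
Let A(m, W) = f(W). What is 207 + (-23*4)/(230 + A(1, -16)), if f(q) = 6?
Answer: 12190/59 ≈ 206.61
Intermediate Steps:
A(m, W) = 6
207 + (-23*4)/(230 + A(1, -16)) = 207 + (-23*4)/(230 + 6) = 207 - 92/236 = 207 - 92*1/236 = 207 - 23/59 = 12190/59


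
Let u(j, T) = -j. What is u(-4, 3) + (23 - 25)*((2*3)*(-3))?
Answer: 40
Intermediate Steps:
u(-4, 3) + (23 - 25)*((2*3)*(-3)) = -1*(-4) + (23 - 25)*((2*3)*(-3)) = 4 - 12*(-3) = 4 - 2*(-18) = 4 + 36 = 40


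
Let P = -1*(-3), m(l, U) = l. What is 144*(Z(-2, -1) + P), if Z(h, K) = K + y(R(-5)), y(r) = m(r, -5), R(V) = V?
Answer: -432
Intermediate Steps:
P = 3
y(r) = r
Z(h, K) = -5 + K (Z(h, K) = K - 5 = -5 + K)
144*(Z(-2, -1) + P) = 144*((-5 - 1) + 3) = 144*(-6 + 3) = 144*(-3) = -432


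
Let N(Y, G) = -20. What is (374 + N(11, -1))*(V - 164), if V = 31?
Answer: -47082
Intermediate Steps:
(374 + N(11, -1))*(V - 164) = (374 - 20)*(31 - 164) = 354*(-133) = -47082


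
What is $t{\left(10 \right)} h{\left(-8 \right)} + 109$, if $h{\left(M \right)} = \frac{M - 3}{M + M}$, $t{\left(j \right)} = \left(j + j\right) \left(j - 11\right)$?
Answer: $\frac{381}{4} \approx 95.25$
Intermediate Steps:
$t{\left(j \right)} = 2 j \left(-11 + j\right)$
$h{\left(M \right)} = \frac{-3 + M}{2 M}$
$t{\left(10 \right)} h{\left(-8 \right)} + 109 = 2 \cdot 10 \left(-11 + 10\right) \frac{-3 - 8}{2 \left(-8\right)} + 109 = 2 \cdot 10 \left(-1\right) \frac{1}{2} \left(- \frac{1}{8}\right) \left(-11\right) + 109 = \left(-20\right) \frac{11}{16} + 109 = - \frac{55}{4} + 109 = \frac{381}{4}$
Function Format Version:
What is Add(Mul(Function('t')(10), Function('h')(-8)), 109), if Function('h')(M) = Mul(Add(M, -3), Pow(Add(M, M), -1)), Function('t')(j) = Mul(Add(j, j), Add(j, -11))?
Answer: Rational(381, 4) ≈ 95.250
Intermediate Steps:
Function('t')(j) = Mul(2, j, Add(-11, j)) (Function('t')(j) = Mul(Mul(2, j), Add(-11, j)) = Mul(2, j, Add(-11, j)))
Function('h')(M) = Mul(Rational(1, 2), Pow(M, -1), Add(-3, M)) (Function('h')(M) = Mul(Add(-3, M), Pow(Mul(2, M), -1)) = Mul(Add(-3, M), Mul(Rational(1, 2), Pow(M, -1))) = Mul(Rational(1, 2), Pow(M, -1), Add(-3, M)))
Add(Mul(Function('t')(10), Function('h')(-8)), 109) = Add(Mul(Mul(2, 10, Add(-11, 10)), Mul(Rational(1, 2), Pow(-8, -1), Add(-3, -8))), 109) = Add(Mul(Mul(2, 10, -1), Mul(Rational(1, 2), Rational(-1, 8), -11)), 109) = Add(Mul(-20, Rational(11, 16)), 109) = Add(Rational(-55, 4), 109) = Rational(381, 4)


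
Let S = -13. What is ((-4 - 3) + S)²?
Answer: 400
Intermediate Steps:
((-4 - 3) + S)² = ((-4 - 3) - 13)² = (-7 - 13)² = (-20)² = 400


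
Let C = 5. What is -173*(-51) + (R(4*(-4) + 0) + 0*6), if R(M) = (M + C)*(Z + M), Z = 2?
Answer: 8977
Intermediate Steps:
R(M) = (2 + M)*(5 + M) (R(M) = (M + 5)*(2 + M) = (5 + M)*(2 + M) = (2 + M)*(5 + M))
-173*(-51) + (R(4*(-4) + 0) + 0*6) = -173*(-51) + ((10 + (4*(-4) + 0)**2 + 7*(4*(-4) + 0)) + 0*6) = 8823 + ((10 + (-16 + 0)**2 + 7*(-16 + 0)) + 0) = 8823 + ((10 + (-16)**2 + 7*(-16)) + 0) = 8823 + ((10 + 256 - 112) + 0) = 8823 + (154 + 0) = 8823 + 154 = 8977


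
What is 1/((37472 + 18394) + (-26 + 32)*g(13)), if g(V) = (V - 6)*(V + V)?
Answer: 1/56958 ≈ 1.7557e-5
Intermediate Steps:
g(V) = 2*V*(-6 + V) (g(V) = (-6 + V)*(2*V) = 2*V*(-6 + V))
1/((37472 + 18394) + (-26 + 32)*g(13)) = 1/((37472 + 18394) + (-26 + 32)*(2*13*(-6 + 13))) = 1/(55866 + 6*(2*13*7)) = 1/(55866 + 6*182) = 1/(55866 + 1092) = 1/56958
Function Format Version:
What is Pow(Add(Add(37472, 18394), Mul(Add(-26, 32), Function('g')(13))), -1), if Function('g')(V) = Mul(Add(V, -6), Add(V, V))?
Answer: Rational(1, 56958) ≈ 1.7557e-5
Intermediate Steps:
Function('g')(V) = Mul(2, V, Add(-6, V)) (Function('g')(V) = Mul(Add(-6, V), Mul(2, V)) = Mul(2, V, Add(-6, V)))
Pow(Add(Add(37472, 18394), Mul(Add(-26, 32), Function('g')(13))), -1) = Pow(Add(Add(37472, 18394), Mul(Add(-26, 32), Mul(2, 13, Add(-6, 13)))), -1) = Pow(Add(55866, Mul(6, Mul(2, 13, 7))), -1) = Pow(Add(55866, Mul(6, 182)), -1) = Pow(Add(55866, 1092), -1) = Pow(56958, -1) = Rational(1, 56958)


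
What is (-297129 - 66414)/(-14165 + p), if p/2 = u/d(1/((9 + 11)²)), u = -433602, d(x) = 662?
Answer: 120332733/5122217 ≈ 23.492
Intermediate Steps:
p = -433602/331 (p = 2*(-433602/662) = 2*(-433602*1/662) = 2*(-216801/331) = -433602/331 ≈ -1310.0)
(-297129 - 66414)/(-14165 + p) = (-297129 - 66414)/(-14165 - 433602/331) = -363543/(-5122217/331) = -363543*(-331/5122217) = 120332733/5122217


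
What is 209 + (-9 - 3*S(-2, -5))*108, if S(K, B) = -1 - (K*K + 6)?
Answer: 2801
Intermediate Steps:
S(K, B) = -7 - K² (S(K, B) = -1 - (K² + 6) = -1 - (6 + K²) = -1 + (-6 - K²) = -7 - K²)
209 + (-9 - 3*S(-2, -5))*108 = 209 + (-9 - 3*(-7 - 1*(-2)²))*108 = 209 + (-9 - 3*(-7 - 1*4))*108 = 209 + (-9 - 3*(-7 - 4))*108 = 209 + (-9 - 3*(-11))*108 = 209 + (-9 + 33)*108 = 209 + 24*108 = 209 + 2592 = 2801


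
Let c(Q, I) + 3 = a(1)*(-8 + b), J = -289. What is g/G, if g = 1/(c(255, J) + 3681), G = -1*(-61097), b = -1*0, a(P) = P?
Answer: 1/224225990 ≈ 4.4598e-9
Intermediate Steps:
b = 0
c(Q, I) = -11 (c(Q, I) = -3 + 1*(-8 + 0) = -3 + 1*(-8) = -3 - 8 = -11)
G = 61097
g = 1/3670 (g = 1/(-11 + 3681) = 1/3670 ≈ 0.00027248)
g/G = (1/3670)/61097 = (1/3670)*(1/61097) = 1/224225990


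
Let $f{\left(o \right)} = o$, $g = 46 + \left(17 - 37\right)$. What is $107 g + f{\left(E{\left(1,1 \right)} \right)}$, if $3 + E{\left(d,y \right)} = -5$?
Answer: $2774$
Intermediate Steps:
$E{\left(d,y \right)} = -8$ ($E{\left(d,y \right)} = -3 - 5 = -8$)
$g = 26$ ($g = 46 - 20 = 26$)
$107 g + f{\left(E{\left(1,1 \right)} \right)} = 107 \cdot 26 - 8 = 2782 - 8 = 2774$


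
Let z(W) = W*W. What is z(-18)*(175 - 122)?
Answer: 17172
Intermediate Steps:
z(W) = W**2
z(-18)*(175 - 122) = (-18)**2*(175 - 122) = 324*53 = 17172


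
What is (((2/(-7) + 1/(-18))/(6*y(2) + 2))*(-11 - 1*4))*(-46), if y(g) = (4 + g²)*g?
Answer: -4945/2058 ≈ -2.4028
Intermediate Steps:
y(g) = g*(4 + g²)
(((2/(-7) + 1/(-18))/(6*y(2) + 2))*(-11 - 1*4))*(-46) = (((2/(-7) + 1/(-18))/(6*(2*(4 + 2²)) + 2))*(-11 - 1*4))*(-46) = (((2*(-⅐) + 1*(-1/18))/(6*(2*(4 + 4)) + 2))*(-11 - 4))*(-46) = (((-2/7 - 1/18)/(6*(2*8) + 2))*(-15))*(-46) = (-43/(126*(6*16 + 2))*(-15))*(-46) = (-43/(126*(96 + 2))*(-15))*(-46) = (-43/126/98*(-15))*(-46) = (-43/126*1/98*(-15))*(-46) = -43/12348*(-15)*(-46) = (215/4116)*(-46) = -4945/2058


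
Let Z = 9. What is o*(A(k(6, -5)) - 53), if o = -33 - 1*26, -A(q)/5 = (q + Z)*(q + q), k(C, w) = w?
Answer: -8673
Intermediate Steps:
A(q) = -10*q*(9 + q) (A(q) = -5*(q + 9)*(q + q) = -5*(9 + q)*2*q = -10*q*(9 + q))
o = -59 (o = -33 - 26 = -59)
o*(A(k(6, -5)) - 53) = -59*(-10*(-5)*(9 - 5) - 53) = -59*(-10*(-5)*4 - 53) = -59*(200 - 53) = -59*147 = -8673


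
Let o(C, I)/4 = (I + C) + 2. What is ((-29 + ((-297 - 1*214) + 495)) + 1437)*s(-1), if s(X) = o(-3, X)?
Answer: -11136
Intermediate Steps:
o(C, I) = 8 + 4*C + 4*I (o(C, I) = 4*((I + C) + 2) = 4*((C + I) + 2) = 4*(2 + C + I) = 8 + 4*C + 4*I)
s(X) = -4 + 4*X (s(X) = 8 + 4*(-3) + 4*X = 8 - 12 + 4*X = -4 + 4*X)
((-29 + ((-297 - 1*214) + 495)) + 1437)*s(-1) = ((-29 + ((-297 - 1*214) + 495)) + 1437)*(-4 + 4*(-1)) = ((-29 + ((-297 - 214) + 495)) + 1437)*(-4 - 4) = ((-29 + (-511 + 495)) + 1437)*(-8) = ((-29 - 16) + 1437)*(-8) = (-45 + 1437)*(-8) = 1392*(-8) = -11136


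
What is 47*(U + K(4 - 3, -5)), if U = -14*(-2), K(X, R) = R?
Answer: 1081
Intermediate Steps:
U = 28
47*(U + K(4 - 3, -5)) = 47*(28 - 5) = 47*23 = 1081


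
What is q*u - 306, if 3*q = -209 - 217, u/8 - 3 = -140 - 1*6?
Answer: 162142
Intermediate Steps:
u = -1144 (u = 24 + 8*(-140 - 1*6) = 24 + 8*(-140 - 6) = 24 + 8*(-146) = 24 - 1168 = -1144)
q = -142 (q = (-209 - 217)/3 = (1/3)*(-426) = -142)
q*u - 306 = -142*(-1144) - 306 = 162448 - 306 = 162142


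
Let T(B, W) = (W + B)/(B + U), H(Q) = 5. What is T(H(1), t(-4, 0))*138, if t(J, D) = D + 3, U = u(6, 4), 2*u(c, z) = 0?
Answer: 1104/5 ≈ 220.80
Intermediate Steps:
u(c, z) = 0 (u(c, z) = (½)*0 = 0)
U = 0
t(J, D) = 3 + D
T(B, W) = (B + W)/B (T(B, W) = (W + B)/(B + 0) = (B + W)/B)
T(H(1), t(-4, 0))*138 = ((5 + (3 + 0))/5)*138 = ((5 + 3)/5)*138 = ((⅕)*8)*138 = (8/5)*138 = 1104/5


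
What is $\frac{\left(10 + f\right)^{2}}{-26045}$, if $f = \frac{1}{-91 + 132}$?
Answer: $- \frac{168921}{43781645} \approx -0.0038583$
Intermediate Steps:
$f = \frac{1}{41} \approx 0.02439$
$\frac{\left(10 + f\right)^{2}}{-26045} = \frac{\left(10 + \frac{1}{41}\right)^{2}}{-26045} = \left(\frac{411}{41}\right)^{2} \left(- \frac{1}{26045}\right) = \frac{168921}{1681} \left(- \frac{1}{26045}\right) = - \frac{168921}{43781645}$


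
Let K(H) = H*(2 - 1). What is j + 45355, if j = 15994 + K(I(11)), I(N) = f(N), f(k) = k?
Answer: 61360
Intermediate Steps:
I(N) = N
K(H) = H (K(H) = H*1 = H)
j = 16005 (j = 15994 + 11 = 16005)
j + 45355 = 16005 + 45355 = 61360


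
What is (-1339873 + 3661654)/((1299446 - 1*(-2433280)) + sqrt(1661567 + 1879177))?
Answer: 43770567197/70369898234 - 70357*sqrt(98354)/70369898234 ≈ 0.62169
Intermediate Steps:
(-1339873 + 3661654)/((1299446 - 1*(-2433280)) + sqrt(1661567 + 1879177)) = 2321781/((1299446 + 2433280) + sqrt(3540744)) = 2321781/(3732726 + 6*sqrt(98354))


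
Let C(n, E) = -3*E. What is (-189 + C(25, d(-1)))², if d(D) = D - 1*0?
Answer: 34596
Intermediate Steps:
d(D) = D (d(D) = D + 0 = D)
(-189 + C(25, d(-1)))² = (-189 - 3*(-1))² = (-189 + 3)² = (-186)² = 34596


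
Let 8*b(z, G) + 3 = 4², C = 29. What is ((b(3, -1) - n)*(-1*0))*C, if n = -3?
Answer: 0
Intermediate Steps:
b(z, G) = 13/8 (b(z, G) = -3/8 + (⅛)*4² = -3/8 + (⅛)*16 = -3/8 + 2 = 13/8)
((b(3, -1) - n)*(-1*0))*C = ((13/8 - 1*(-3))*(-1*0))*29 = ((13/8 + 3)*0)*29 = ((37/8)*0)*29 = 0*29 = 0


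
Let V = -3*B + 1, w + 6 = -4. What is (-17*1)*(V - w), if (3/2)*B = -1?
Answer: -221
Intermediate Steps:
w = -10 (w = -6 - 4 = -10)
B = -⅔ (B = (⅔)*(-1) = -⅔ ≈ -0.66667)
V = 3 (V = -3*(-⅔) + 1 = 2 + 1 = 3)
(-17*1)*(V - w) = (-17*1)*(3 - 1*(-10)) = -17*(3 + 10) = -17*13 = -221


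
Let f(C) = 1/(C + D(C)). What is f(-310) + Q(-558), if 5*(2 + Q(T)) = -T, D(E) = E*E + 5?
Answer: 10499133/95795 ≈ 109.60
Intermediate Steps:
D(E) = 5 + E² (D(E) = E² + 5 = 5 + E²)
Q(T) = -2 - T/5 (Q(T) = -2 + (-T)/5 = -2 - T/5)
f(C) = 1/(5 + C + C²) (f(C) = 1/(C + (5 + C²)) = 1/(5 + C + C²))
f(-310) + Q(-558) = 1/(5 - 310 + (-310)²) + (-2 - ⅕*(-558)) = 1/(5 - 310 + 96100) + (-2 + 558/5) = 1/95795 + 548/5 = 10499133/95795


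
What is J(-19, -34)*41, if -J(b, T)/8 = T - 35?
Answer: 22632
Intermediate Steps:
J(b, T) = 280 - 8*T (J(b, T) = -8*(T - 35) = -8*(-35 + T) = 280 - 8*T)
J(-19, -34)*41 = (280 - 8*(-34))*41 = (280 + 272)*41 = 552*41 = 22632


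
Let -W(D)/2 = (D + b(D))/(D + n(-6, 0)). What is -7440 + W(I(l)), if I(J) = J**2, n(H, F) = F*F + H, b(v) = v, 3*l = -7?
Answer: -37004/5 ≈ -7400.8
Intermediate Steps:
l = -7/3 (l = (1/3)*(-7) = -7/3 ≈ -2.3333)
n(H, F) = H + F**2 (n(H, F) = F**2 + H = H + F**2)
W(D) = -4*D/(-6 + D) (W(D) = -2*(D + D)/(D + (-6 + 0**2)) = -2*2*D/(D + (-6 + 0)) = -2*2*D/(D - 6) = -2*2*D/(-6 + D) = -4*D/(-6 + D))
-7440 + W(I(l)) = -7440 + 4*(-7/3)**2/(6 - (-7/3)**2) = -7440 + 4*(49/9)/(6 - 1*49/9) = -7440 + 4*(49/9)/(6 - 49/9) = -7440 + 4*(49/9)/(5/9) = -7440 + 4*(49/9)*(9/5) = -7440 + 196/5 = -37004/5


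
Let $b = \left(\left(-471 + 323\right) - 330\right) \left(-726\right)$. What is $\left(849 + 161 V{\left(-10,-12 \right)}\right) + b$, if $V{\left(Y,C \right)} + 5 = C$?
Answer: $345140$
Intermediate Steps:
$V{\left(Y,C \right)} = -5 + C$
$b = 347028$ ($b = \left(-148 - 330\right) \left(-726\right) = \left(-478\right) \left(-726\right) = 347028$)
$\left(849 + 161 V{\left(-10,-12 \right)}\right) + b = \left(849 + 161 \left(-5 - 12\right)\right) + 347028 = \left(849 + 161 \left(-17\right)\right) + 347028 = \left(849 - 2737\right) + 347028 = -1888 + 347028 = 345140$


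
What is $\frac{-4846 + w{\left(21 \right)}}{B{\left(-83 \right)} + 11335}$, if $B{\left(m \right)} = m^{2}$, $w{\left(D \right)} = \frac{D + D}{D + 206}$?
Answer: $- \frac{68750}{258553} \approx -0.2659$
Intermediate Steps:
$w{\left(D \right)} = \frac{2 D}{206 + D}$
$\frac{-4846 + w{\left(21 \right)}}{B{\left(-83 \right)} + 11335} = \frac{-4846 + 2 \cdot 21 \frac{1}{206 + 21}}{\left(-83\right)^{2} + 11335} = \frac{-4846 + 2 \cdot 21 \cdot \frac{1}{227}}{6889 + 11335} = \frac{-4846 + 2 \cdot 21 \cdot \frac{1}{227}}{18224} = \left(-4846 + \frac{42}{227}\right) \frac{1}{18224} = \left(- \frac{1100000}{227}\right) \frac{1}{18224} = - \frac{68750}{258553}$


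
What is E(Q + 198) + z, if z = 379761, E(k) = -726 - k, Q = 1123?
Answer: 377714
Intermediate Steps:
E(Q + 198) + z = (-726 - (1123 + 198)) + 379761 = (-726 - 1*1321) + 379761 = (-726 - 1321) + 379761 = -2047 + 379761 = 377714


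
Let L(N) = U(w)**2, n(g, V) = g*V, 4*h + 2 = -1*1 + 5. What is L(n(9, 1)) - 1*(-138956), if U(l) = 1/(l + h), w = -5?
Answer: 11255440/81 ≈ 1.3896e+5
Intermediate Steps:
h = 1/2 (h = -1/2 + (-1*1 + 5)/4 = -1/2 + (-1 + 5)/4 = -1/2 + (1/4)*4 = -1/2 + 1 = 1/2 ≈ 0.50000)
n(g, V) = V*g
U(l) = 1/(1/2 + l) (U(l) = 1/(l + 1/2) = 1/(1/2 + l))
L(N) = 4/81 (L(N) = (2/(1 + 2*(-5)))**2 = (2/(1 - 10))**2 = (2/(-9))**2 = (2*(-1/9))**2 = (-2/9)**2 = 4/81)
L(n(9, 1)) - 1*(-138956) = 4/81 - 1*(-138956) = 4/81 + 138956 = 11255440/81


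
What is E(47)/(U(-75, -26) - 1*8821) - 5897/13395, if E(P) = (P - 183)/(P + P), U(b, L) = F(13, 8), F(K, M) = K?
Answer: -1442261/3277310 ≈ -0.44007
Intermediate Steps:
U(b, L) = 13
E(P) = (-183 + P)/(2*P) (E(P) = (-183 + P)/((2*P)) = (-183 + P)*(1/(2*P)) = (-183 + P)/(2*P))
E(47)/(U(-75, -26) - 1*8821) - 5897/13395 = ((½)*(-183 + 47)/47)/(13 - 1*8821) - 5897/13395 = ((½)*(1/47)*(-136))/(13 - 8821) - 5897*1/13395 = -68/47/(-8808) - 5897/13395 = -68/47*(-1/8808) - 5897/13395 = 17/103494 - 5897/13395 = -1442261/3277310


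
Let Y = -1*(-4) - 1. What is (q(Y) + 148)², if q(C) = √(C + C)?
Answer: (148 + √6)² ≈ 22635.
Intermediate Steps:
Y = 3 (Y = 4 - 1 = 3)
q(C) = √2*√C (q(C) = √(2*C) = √2*√C)
(q(Y) + 148)² = (√2*√3 + 148)² = (√6 + 148)² = (148 + √6)²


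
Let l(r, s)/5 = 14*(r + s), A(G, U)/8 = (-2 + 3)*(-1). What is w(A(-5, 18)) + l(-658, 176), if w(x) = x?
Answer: -33748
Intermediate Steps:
A(G, U) = -8 (A(G, U) = 8*((-2 + 3)*(-1)) = 8*(1*(-1)) = 8*(-1) = -8)
l(r, s) = 70*r + 70*s (l(r, s) = 5*(14*(r + s)) = 5*(14*r + 14*s) = 70*r + 70*s)
w(A(-5, 18)) + l(-658, 176) = -8 + (70*(-658) + 70*176) = -8 + (-46060 + 12320) = -8 - 33740 = -33748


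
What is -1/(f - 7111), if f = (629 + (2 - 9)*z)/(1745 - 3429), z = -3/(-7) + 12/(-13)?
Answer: 10946/77841117 ≈ 0.00014062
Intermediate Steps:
z = -45/91 (z = -3*(-⅐) + 12*(-1/13) = 3/7 - 12/13 = -45/91 ≈ -0.49451)
f = -4111/10946 (f = (629 + (2 - 9)*(-45/91))/(1745 - 3429) = (629 - 7*(-45/91))/(-1684) = (629 + 45/13)*(-1/1684) = (8222/13)*(-1/1684) = -4111/10946 ≈ -0.37557)
-1/(f - 7111) = -1/(-4111/10946 - 7111) = -1/(-77841117/10946) = -1*(-10946/77841117) = 10946/77841117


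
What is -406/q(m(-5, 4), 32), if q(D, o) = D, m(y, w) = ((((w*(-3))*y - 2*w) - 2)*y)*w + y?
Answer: 406/1005 ≈ 0.40398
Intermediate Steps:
m(y, w) = y + w*y*(-2 - 2*w - 3*w*y) (m(y, w) = ((((-3*w)*y - 2*w) - 2)*y)*w + y = (((-3*w*y - 2*w) - 2)*y)*w + y = (((-2*w - 3*w*y) - 2)*y)*w + y = ((-2 - 2*w - 3*w*y)*y)*w + y = (y*(-2 - 2*w - 3*w*y))*w + y = w*y*(-2 - 2*w - 3*w*y) + y = y + w*y*(-2 - 2*w - 3*w*y))
-406/q(m(-5, 4), 32) = -406*(-1/(5*(1 - 2*4 - 2*4**2 - 3*(-5)*4**2))) = -406*(-1/(5*(1 - 8 - 2*16 - 3*(-5)*16))) = -406*(-1/(5*(1 - 8 - 32 + 240))) = -406/((-5*201)) = -406/(-1005) = -406*(-1/1005) = 406/1005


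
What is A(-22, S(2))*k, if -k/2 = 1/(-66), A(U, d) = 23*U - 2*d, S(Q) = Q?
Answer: -170/11 ≈ -15.455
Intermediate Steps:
A(U, d) = -2*d + 23*U
k = 1/33 (k = -2/(-66) = -2*(-1/66) = 1/33 ≈ 0.030303)
A(-22, S(2))*k = (-2*2 + 23*(-22))*(1/33) = (-4 - 506)*(1/33) = -510*1/33 = -170/11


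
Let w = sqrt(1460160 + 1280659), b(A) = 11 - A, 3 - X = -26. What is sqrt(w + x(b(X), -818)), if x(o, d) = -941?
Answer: sqrt(-941 + 29*sqrt(3259)) ≈ 26.731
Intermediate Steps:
X = 29 (X = 3 - 1*(-26) = 3 + 26 = 29)
w = 29*sqrt(3259) (w = sqrt(2740819) = 29*sqrt(3259) ≈ 1655.5)
sqrt(w + x(b(X), -818)) = sqrt(29*sqrt(3259) - 941) = sqrt(-941 + 29*sqrt(3259))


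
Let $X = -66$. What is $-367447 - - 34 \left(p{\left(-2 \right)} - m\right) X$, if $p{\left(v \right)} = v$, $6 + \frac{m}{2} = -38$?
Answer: $-560431$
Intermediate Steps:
$m = -88$ ($m = -12 + 2 \left(-38\right) = -12 - 76 = -88$)
$-367447 - - 34 \left(p{\left(-2 \right)} - m\right) X = -367447 - - 34 \left(-2 - -88\right) \left(-66\right) = -367447 - - 34 \left(-2 + 88\right) \left(-66\right) = -367447 - \left(-34\right) 86 \left(-66\right) = -367447 - \left(-2924\right) \left(-66\right) = -367447 - 192984 = -560431$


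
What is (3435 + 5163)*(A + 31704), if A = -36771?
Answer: -43566066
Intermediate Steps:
(3435 + 5163)*(A + 31704) = (3435 + 5163)*(-36771 + 31704) = 8598*(-5067) = -43566066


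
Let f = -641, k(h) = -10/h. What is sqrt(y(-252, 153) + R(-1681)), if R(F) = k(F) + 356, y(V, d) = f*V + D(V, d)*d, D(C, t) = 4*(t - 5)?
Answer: 3*sqrt(47154666)/41 ≈ 502.46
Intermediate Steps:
D(C, t) = -20 + 4*t (D(C, t) = 4*(-5 + t) = -20 + 4*t)
y(V, d) = -641*V + d*(-20 + 4*d) (y(V, d) = -641*V + (-20 + 4*d)*d = -641*V + d*(-20 + 4*d))
R(F) = 356 - 10/F (R(F) = -10/F + 356 = 356 - 10/F)
sqrt(y(-252, 153) + R(-1681)) = sqrt((-641*(-252) + 4*153*(-5 + 153)) + (356 - 10/(-1681))) = sqrt((161532 + 4*153*148) + (356 - 10*(-1/1681))) = sqrt((161532 + 90576) + (356 + 10/1681)) = sqrt(252108 + 598446/1681) = sqrt(424391994/1681) = 3*sqrt(47154666)/41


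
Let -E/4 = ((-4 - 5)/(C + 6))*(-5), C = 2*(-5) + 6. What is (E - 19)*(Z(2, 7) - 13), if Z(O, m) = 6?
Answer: 763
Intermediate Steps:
C = -4 (C = -10 + 6 = -4)
E = -90 (E = -4*(-4 - 5)/(-4 + 6)*(-5) = -4*(-9/2)*(-5) = -4*(-9*1/2)*(-5) = -(-18)*(-5) = -4*45/2 = -90)
(E - 19)*(Z(2, 7) - 13) = (-90 - 19)*(6 - 13) = -109*(-7) = 763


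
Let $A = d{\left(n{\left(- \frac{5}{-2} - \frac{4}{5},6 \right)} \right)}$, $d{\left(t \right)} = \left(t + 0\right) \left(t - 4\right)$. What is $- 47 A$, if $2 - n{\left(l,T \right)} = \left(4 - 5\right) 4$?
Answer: $-564$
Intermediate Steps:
$n{\left(l,T \right)} = 6$ ($n{\left(l,T \right)} = 2 - \left(4 - 5\right) 4 = 2 - \left(-1\right) 4 = 2 - -4 = 2 + 4 = 6$)
$d{\left(t \right)} = t \left(-4 + t\right)$
$A = 12$ ($A = 6 \left(-4 + 6\right) = 6 \cdot 2 = 12$)
$- 47 A = \left(-47\right) 12 = -564$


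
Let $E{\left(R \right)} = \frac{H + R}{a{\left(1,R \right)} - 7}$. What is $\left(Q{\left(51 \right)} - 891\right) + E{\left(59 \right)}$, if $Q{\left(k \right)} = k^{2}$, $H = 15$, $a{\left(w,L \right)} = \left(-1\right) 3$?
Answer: $\frac{8513}{5} \approx 1702.6$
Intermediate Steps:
$a{\left(w,L \right)} = -3$
$E{\left(R \right)} = - \frac{3}{2} - \frac{R}{10}$ ($E{\left(R \right)} = \frac{15 + R}{-3 - 7} = \frac{15 + R}{-10} = \left(15 + R\right) \left(- \frac{1}{10}\right) = - \frac{3}{2} - \frac{R}{10}$)
$\left(Q{\left(51 \right)} - 891\right) + E{\left(59 \right)} = \left(51^{2} - 891\right) - \frac{37}{5} = \left(2601 - 891\right) - \frac{37}{5} = 1710 - \frac{37}{5} = \frac{8513}{5}$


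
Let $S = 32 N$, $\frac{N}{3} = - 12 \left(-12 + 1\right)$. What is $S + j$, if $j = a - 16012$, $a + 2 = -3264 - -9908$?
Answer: $3302$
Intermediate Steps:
$a = 6642$ ($a = -2 - -6644 = -2 + \left(-3264 + 9908\right) = -2 + 6644 = 6642$)
$j = -9370$ ($j = 6642 - 16012 = -9370$)
$N = 396$ ($N = 3 \left(- 12 \left(-12 + 1\right)\right) = 3 \left(\left(-12\right) \left(-11\right)\right) = 3 \cdot 132 = 396$)
$S = 12672$ ($S = 32 \cdot 396 = 12672$)
$S + j = 12672 - 9370 = 3302$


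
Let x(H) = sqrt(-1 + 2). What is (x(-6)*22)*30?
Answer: 660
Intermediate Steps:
x(H) = 1 (x(H) = sqrt(1) = 1)
(x(-6)*22)*30 = (1*22)*30 = 22*30 = 660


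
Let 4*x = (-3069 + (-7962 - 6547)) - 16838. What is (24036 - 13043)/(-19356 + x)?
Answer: -10993/27960 ≈ -0.39317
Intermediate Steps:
x = -8604 (x = ((-3069 + (-7962 - 6547)) - 16838)/4 = ((-3069 - 14509) - 16838)/4 = (-17578 - 16838)/4 = (1/4)*(-34416) = -8604)
(24036 - 13043)/(-19356 + x) = (24036 - 13043)/(-19356 - 8604) = 10993/(-27960) = 10993*(-1/27960) = -10993/27960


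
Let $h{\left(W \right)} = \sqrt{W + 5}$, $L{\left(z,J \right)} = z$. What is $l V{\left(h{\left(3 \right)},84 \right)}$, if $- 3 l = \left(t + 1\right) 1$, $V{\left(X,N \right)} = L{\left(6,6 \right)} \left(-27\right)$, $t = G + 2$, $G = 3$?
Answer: $324$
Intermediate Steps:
$t = 5$ ($t = 3 + 2 = 5$)
$h{\left(W \right)} = \sqrt{5 + W}$
$V{\left(X,N \right)} = -162$ ($V{\left(X,N \right)} = 6 \left(-27\right) = -162$)
$l = -2$ ($l = - \frac{\left(5 + 1\right) 1}{3} = - \frac{6 \cdot 1}{3} = \left(- \frac{1}{3}\right) 6 = -2$)
$l V{\left(h{\left(3 \right)},84 \right)} = \left(-2\right) \left(-162\right) = 324$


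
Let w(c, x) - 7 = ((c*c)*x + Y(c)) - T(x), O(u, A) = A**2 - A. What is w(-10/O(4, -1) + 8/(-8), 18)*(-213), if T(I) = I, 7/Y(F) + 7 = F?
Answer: -1762362/13 ≈ -1.3557e+5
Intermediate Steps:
Y(F) = 7/(-7 + F)
w(c, x) = 7 - x + 7/(-7 + c) + x*c**2 (w(c, x) = 7 + (((c*c)*x + 7/(-7 + c)) - x) = 7 + ((c**2*x + 7/(-7 + c)) - x) = 7 + ((x*c**2 + 7/(-7 + c)) - x) = 7 + ((7/(-7 + c) + x*c**2) - x) = 7 + (-x + 7/(-7 + c) + x*c**2) = 7 - x + 7/(-7 + c) + x*c**2)
w(-10/O(4, -1) + 8/(-8), 18)*(-213) = ((7 + (-7 + (-10*(-1/(-1 - 1)) + 8/(-8)))*(7 - 1*18 + 18*(-10*(-1/(-1 - 1)) + 8/(-8))**2))/(-7 + (-10*(-1/(-1 - 1)) + 8/(-8))))*(-213) = ((7 + (-7 + (-10/((-1*(-2))) + 8*(-1/8)))*(7 - 18 + 18*(-10/((-1*(-2))) + 8*(-1/8))**2))/(-7 + (-10/((-1*(-2))) + 8*(-1/8))))*(-213) = ((7 + (-7 + (-10/2 - 1))*(7 - 18 + 18*(-10/2 - 1)**2))/(-7 + (-10/2 - 1)))*(-213) = ((7 + (-7 + (-10*1/2 - 1))*(7 - 18 + 18*(-10*1/2 - 1)**2))/(-7 + (-10*1/2 - 1)))*(-213) = ((7 + (-7 + (-5 - 1))*(7 - 18 + 18*(-5 - 1)**2))/(-7 + (-5 - 1)))*(-213) = ((7 + (-7 - 6)*(7 - 18 + 18*(-6)**2))/(-7 - 6))*(-213) = ((7 - 13*(7 - 18 + 18*36))/(-13))*(-213) = -(7 - 13*(7 - 18 + 648))/13*(-213) = -(7 - 13*637)/13*(-213) = -(7 - 8281)/13*(-213) = -1/13*(-8274)*(-213) = (8274/13)*(-213) = -1762362/13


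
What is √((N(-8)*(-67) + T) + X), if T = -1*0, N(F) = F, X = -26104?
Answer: 4*I*√1598 ≈ 159.9*I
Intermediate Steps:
T = 0
√((N(-8)*(-67) + T) + X) = √((-8*(-67) + 0) - 26104) = √((536 + 0) - 26104) = √(536 - 26104) = √(-25568) = 4*I*√1598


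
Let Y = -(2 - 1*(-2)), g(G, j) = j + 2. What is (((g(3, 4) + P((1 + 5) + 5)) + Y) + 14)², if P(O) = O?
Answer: 729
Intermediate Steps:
g(G, j) = 2 + j
Y = -4 (Y = -(2 + 2) = -1*4 = -4)
(((g(3, 4) + P((1 + 5) + 5)) + Y) + 14)² = ((((2 + 4) + ((1 + 5) + 5)) - 4) + 14)² = (((6 + (6 + 5)) - 4) + 14)² = (((6 + 11) - 4) + 14)² = ((17 - 4) + 14)² = (13 + 14)² = 27² = 729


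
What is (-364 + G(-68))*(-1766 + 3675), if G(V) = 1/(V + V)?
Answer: -94505045/136 ≈ -6.9489e+5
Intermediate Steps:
G(V) = 1/(2*V)
(-364 + G(-68))*(-1766 + 3675) = (-364 + (1/2)/(-68))*(-1766 + 3675) = (-364 + (1/2)*(-1/68))*1909 = (-364 - 1/136)*1909 = -49505/136*1909 = -94505045/136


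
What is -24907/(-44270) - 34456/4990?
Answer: -140108119/22090730 ≈ -6.3424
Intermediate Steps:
-24907/(-44270) - 34456/4990 = -24907*(-1/44270) - 34456*1/4990 = 24907/44270 - 17228/2495 = -140108119/22090730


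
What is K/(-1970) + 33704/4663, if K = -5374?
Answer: 45727921/4593055 ≈ 9.9559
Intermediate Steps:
K/(-1970) + 33704/4663 = -5374/(-1970) + 33704/4663 = -5374*(-1/1970) + 33704*(1/4663) = 2687/985 + 33704/4663 = 45727921/4593055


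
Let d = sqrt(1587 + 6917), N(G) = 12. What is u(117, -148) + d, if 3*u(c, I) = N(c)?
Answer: 4 + 2*sqrt(2126) ≈ 96.217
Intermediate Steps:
u(c, I) = 4 (u(c, I) = (1/3)*12 = 4)
d = 2*sqrt(2126) (d = sqrt(8504) = 2*sqrt(2126) ≈ 92.217)
u(117, -148) + d = 4 + 2*sqrt(2126)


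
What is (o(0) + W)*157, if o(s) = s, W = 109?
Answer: 17113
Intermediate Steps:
(o(0) + W)*157 = (0 + 109)*157 = 109*157 = 17113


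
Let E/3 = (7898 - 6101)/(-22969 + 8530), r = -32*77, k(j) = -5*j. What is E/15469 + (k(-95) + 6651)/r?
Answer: -37896535445/13103604272 ≈ -2.8921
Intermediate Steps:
r = -2464
E = -1797/4813 (E = 3*((7898 - 6101)/(-22969 + 8530)) = 3*(1797/(-14439)) = 3*(1797*(-1/14439)) = 3*(-599/4813) = -1797/4813 ≈ -0.37336)
E/15469 + (k(-95) + 6651)/r = -1797/4813/15469 + (-5*(-95) + 6651)/(-2464) = -1797/4813*1/15469 + (475 + 6651)*(-1/2464) = -1797/74452297 + 7126*(-1/2464) = -1797/74452297 - 509/176 = -37896535445/13103604272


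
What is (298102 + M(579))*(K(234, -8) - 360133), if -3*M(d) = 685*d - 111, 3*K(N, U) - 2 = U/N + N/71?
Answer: -1489229571478190/24921 ≈ -5.9758e+10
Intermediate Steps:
K(N, U) = ⅔ + N/213 + U/(3*N) (K(N, U) = ⅔ + (U/N + N/71)/3 = ⅔ + (N/71 + U/N)/3 = ⅔ + (N/213 + U/(3*N)) = ⅔ + N/213 + U/(3*N))
M(d) = 37 - 685*d/3 (M(d) = -(685*d - 111)/3 = -(-111 + 685*d)/3 = 37 - 685*d/3)
(298102 + M(579))*(K(234, -8) - 360133) = (298102 + (37 - 685/3*579))*((1/213)*(71*(-8) + 234*(142 + 234))/234 - 360133) = (298102 + (37 - 132205))*((1/213)*(1/234)*(-568 + 234*376) - 360133) = (298102 - 132168)*((1/213)*(1/234)*(-568 + 87984) - 360133) = 165934*((1/213)*(1/234)*87416 - 360133) = 165934*(43708/24921 - 360133) = 165934*(-8974830785/24921) = -1489229571478190/24921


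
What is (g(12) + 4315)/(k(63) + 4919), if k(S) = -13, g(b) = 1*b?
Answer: 4327/4906 ≈ 0.88198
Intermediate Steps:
g(b) = b
(g(12) + 4315)/(k(63) + 4919) = (12 + 4315)/(-13 + 4919) = 4327/4906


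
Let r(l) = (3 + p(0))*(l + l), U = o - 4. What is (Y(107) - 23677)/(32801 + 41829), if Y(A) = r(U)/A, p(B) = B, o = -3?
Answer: -2533481/7985410 ≈ -0.31726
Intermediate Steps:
U = -7 (U = -3 - 4 = -7)
r(l) = 6*l (r(l) = (3 + 0)*(l + l) = 3*(2*l) = 6*l)
Y(A) = -42/A (Y(A) = (6*(-7))/A = -42/A)
(Y(107) - 23677)/(32801 + 41829) = (-42/107 - 23677)/(32801 + 41829) = (-42*1/107 - 23677)/74630 = (-42/107 - 23677)*(1/74630) = -2533481/107*1/74630 = -2533481/7985410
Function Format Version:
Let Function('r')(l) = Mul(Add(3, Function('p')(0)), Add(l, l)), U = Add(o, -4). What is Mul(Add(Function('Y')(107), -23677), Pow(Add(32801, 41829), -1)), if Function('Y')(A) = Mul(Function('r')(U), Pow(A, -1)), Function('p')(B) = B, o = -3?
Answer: Rational(-2533481, 7985410) ≈ -0.31726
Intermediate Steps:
U = -7 (U = Add(-3, -4) = -7)
Function('r')(l) = Mul(6, l) (Function('r')(l) = Mul(Add(3, 0), Add(l, l)) = Mul(3, Mul(2, l)) = Mul(6, l))
Function('Y')(A) = Mul(-42, Pow(A, -1)) (Function('Y')(A) = Mul(Mul(6, -7), Pow(A, -1)) = Mul(-42, Pow(A, -1)))
Mul(Add(Function('Y')(107), -23677), Pow(Add(32801, 41829), -1)) = Mul(Add(Mul(-42, Pow(107, -1)), -23677), Pow(Add(32801, 41829), -1)) = Mul(Add(Mul(-42, Rational(1, 107)), -23677), Pow(74630, -1)) = Mul(Add(Rational(-42, 107), -23677), Rational(1, 74630)) = Mul(Rational(-2533481, 107), Rational(1, 74630)) = Rational(-2533481, 7985410)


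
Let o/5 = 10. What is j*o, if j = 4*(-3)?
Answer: -600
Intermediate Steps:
o = 50 (o = 5*10 = 50)
j = -12
j*o = -12*50 = -600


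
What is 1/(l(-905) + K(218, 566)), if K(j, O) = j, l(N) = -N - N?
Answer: 1/2028 ≈ 0.00049310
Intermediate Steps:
l(N) = -2*N
1/(l(-905) + K(218, 566)) = 1/(-2*(-905) + 218) = 1/(1810 + 218) = 1/2028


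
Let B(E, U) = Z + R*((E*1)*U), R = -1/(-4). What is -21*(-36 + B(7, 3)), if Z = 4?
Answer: 2247/4 ≈ 561.75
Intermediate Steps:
R = ¼ (R = -1*(-¼) = ¼ ≈ 0.25000)
B(E, U) = 4 + E*U/4 (B(E, U) = 4 + ((E*1)*U)/4 = 4 + (E*U)/4 = 4 + E*U/4)
-21*(-36 + B(7, 3)) = -21*(-36 + (4 + (¼)*7*3)) = -21*(-36 + (4 + 21/4)) = -21*(-36 + 37/4) = -21*(-107/4) = 2247/4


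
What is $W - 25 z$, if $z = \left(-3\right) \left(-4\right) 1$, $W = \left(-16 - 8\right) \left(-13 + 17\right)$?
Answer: $-396$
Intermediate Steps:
$W = -96$ ($W = \left(-24\right) 4 = -96$)
$z = 12$ ($z = 12 \cdot 1 = 12$)
$W - 25 z = -96 - 300 = -396$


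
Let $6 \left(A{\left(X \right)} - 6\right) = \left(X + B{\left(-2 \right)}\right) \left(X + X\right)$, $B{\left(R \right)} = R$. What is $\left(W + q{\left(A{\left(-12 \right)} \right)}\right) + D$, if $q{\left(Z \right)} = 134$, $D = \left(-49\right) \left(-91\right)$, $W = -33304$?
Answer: $-28711$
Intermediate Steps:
$A{\left(X \right)} = 6 + \frac{X \left(-2 + X\right)}{3}$ ($A{\left(X \right)} = 6 + \frac{\left(X - 2\right) \left(X + X\right)}{6} = 6 + \frac{\left(-2 + X\right) 2 X}{6} = 6 + \frac{2 X \left(-2 + X\right)}{6} = 6 + \frac{X \left(-2 + X\right)}{3}$)
$D = 4459$
$\left(W + q{\left(A{\left(-12 \right)} \right)}\right) + D = \left(-33304 + 134\right) + 4459 = -33170 + 4459 = -28711$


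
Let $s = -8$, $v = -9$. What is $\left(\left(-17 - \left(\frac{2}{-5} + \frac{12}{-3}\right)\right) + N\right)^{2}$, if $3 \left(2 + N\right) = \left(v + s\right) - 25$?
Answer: $\frac{20449}{25} \approx 817.96$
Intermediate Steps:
$N = -16$ ($N = -2 + \frac{\left(-9 - 8\right) - 25}{3} = -2 + \frac{-17 - 25}{3} = -2 + \frac{1}{3} \left(-42\right) = -2 - 14 = -16$)
$\left(\left(-17 - \left(\frac{2}{-5} + \frac{12}{-3}\right)\right) + N\right)^{2} = \left(\left(-17 - \left(\frac{2}{-5} + \frac{12}{-3}\right)\right) - 16\right)^{2} = \left(\left(-17 - \left(2 \left(- \frac{1}{5}\right) + 12 \left(- \frac{1}{3}\right)\right)\right) - 16\right)^{2} = \left(\left(-17 - \left(- \frac{2}{5} - 4\right)\right) - 16\right)^{2} = \left(\left(-17 - - \frac{22}{5}\right) - 16\right)^{2} = \left(\left(-17 + \frac{22}{5}\right) - 16\right)^{2} = \left(- \frac{63}{5} - 16\right)^{2} = \left(- \frac{143}{5}\right)^{2} = \frac{20449}{25}$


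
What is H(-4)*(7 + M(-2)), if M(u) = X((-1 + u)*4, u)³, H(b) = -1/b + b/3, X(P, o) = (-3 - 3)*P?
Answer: -4852315/12 ≈ -4.0436e+5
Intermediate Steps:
X(P, o) = -6*P
H(b) = -1/b + b/3 (H(b) = -1/b + b*(⅓) = -1/b + b/3)
M(u) = (24 - 24*u)³ (M(u) = (-6*(-1 + u)*4)³ = (-6*(-4 + 4*u))³ = (24 - 24*u)³)
H(-4)*(7 + M(-2)) = (-1/(-4) + (⅓)*(-4))*(7 + 13824*(1 - 1*(-2))³) = (-1*(-¼) - 4/3)*(7 + 13824*(1 + 2)³) = (¼ - 4/3)*(7 + 13824*3³) = -13*(7 + 13824*27)/12 = -13*(7 + 373248)/12 = -13/12*373255 = -4852315/12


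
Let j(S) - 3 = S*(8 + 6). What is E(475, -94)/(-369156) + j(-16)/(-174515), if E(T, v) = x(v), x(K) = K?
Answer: 48993943/32211629670 ≈ 0.0015210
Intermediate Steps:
E(T, v) = v
j(S) = 3 + 14*S (j(S) = 3 + S*(8 + 6) = 3 + S*14 = 3 + 14*S)
E(475, -94)/(-369156) + j(-16)/(-174515) = -94/(-369156) + (3 + 14*(-16))/(-174515) = -94*(-1/369156) + (3 - 224)*(-1/174515) = 47/184578 - 221*(-1/174515) = 47/184578 + 221/174515 = 48993943/32211629670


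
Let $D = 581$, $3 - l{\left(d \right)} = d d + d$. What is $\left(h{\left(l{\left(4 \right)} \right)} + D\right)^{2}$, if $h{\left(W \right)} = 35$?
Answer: $379456$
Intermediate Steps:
$l{\left(d \right)} = 3 - d - d^{2}$ ($l{\left(d \right)} = 3 - \left(d d + d\right) = 3 - \left(d^{2} + d\right) = 3 - \left(d + d^{2}\right) = 3 - d - d^{2}$)
$\left(h{\left(l{\left(4 \right)} \right)} + D\right)^{2} = \left(35 + 581\right)^{2} = 616^{2} = 379456$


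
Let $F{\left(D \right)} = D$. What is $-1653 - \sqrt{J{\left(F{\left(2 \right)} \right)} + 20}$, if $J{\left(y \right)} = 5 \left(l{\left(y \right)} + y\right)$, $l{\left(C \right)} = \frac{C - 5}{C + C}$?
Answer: $-1653 - \frac{\sqrt{105}}{2} \approx -1658.1$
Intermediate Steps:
$l{\left(C \right)} = \frac{-5 + C}{2 C}$
$J{\left(y \right)} = 5 y + \frac{5 \left(-5 + y\right)}{2 y}$ ($J{\left(y \right)} = 5 \left(\frac{-5 + y}{2 y} + y\right) = 5 \left(y + \frac{-5 + y}{2 y}\right) = 5 y + \frac{5 \left(-5 + y\right)}{2 y}$)
$-1653 - \sqrt{J{\left(F{\left(2 \right)} \right)} + 20} = -1653 - \sqrt{\left(\frac{5}{2} + 5 \cdot 2 - \frac{25}{2 \cdot 2}\right) + 20} = -1653 - \sqrt{\left(\frac{5}{2} + 10 - \frac{25}{4}\right) + 20} = -1653 - \sqrt{\frac{25}{4} + 20} = -1653 - \sqrt{\frac{105}{4}} = -1653 - \frac{\sqrt{105}}{2}$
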